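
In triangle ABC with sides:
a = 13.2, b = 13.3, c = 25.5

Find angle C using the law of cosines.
c² = a² + b² − 2ab·cos(C)  ⇒  cos(C) = (a² + b² − c²)/(2ab)
cos(C) = (13.2² + 13.3² − 25.5²)/(2·13.2·13.3) = (174.24 + 176.89 − 650.25)/351.12 = -299.12/351.12 ≈ -0.851902
C = arccos(-0.851902) ≈ 148.419°

C = 148.4°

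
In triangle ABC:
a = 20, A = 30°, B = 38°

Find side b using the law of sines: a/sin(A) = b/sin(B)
a/sin(A) = b/sin(B)  ⇒  b = a·sin(B)/sin(A) = 20·sin(38°)/sin(30°)
sin(38°) ≈ 0.615661, sin(30°) ≈ 0.5
b ≈ 20·0.615661/0.5 ≈ 12.3132/0.5 ≈ 24.6265

b = 24.63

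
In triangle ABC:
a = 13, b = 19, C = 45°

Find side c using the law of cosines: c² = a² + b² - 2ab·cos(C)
c² = 13² + 19² − 2·13·19·cos(45°)
cos(45°) ≈ 0.707107
c² ≈ 169 + 361 − 494·(0.707107) ≈ 530 − 349.311 ≈ 180.689
c ≈ √180.689 ≈ 13.4421

c = 13.44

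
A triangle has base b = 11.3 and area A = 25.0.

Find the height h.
A = ½·b·h  ⇒  h = 2A/b = 2·25.0/11.3 = 50/11.3 ≈ 4.42478

h = 4.425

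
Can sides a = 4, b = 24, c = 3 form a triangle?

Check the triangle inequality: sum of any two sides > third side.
a + b vs c: 4 + 24 = 28 > 3  ✓
a + c vs b: 4 + 3 = 7 ≤ 24  ✗
b + c vs a: 24 + 3 = 27 > 4  ✓

No: 4 + 3 = 7 is not > 24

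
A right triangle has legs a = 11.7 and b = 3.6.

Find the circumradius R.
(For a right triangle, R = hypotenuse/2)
Hypotenuse c = √(a² + b²) = √(136.89 + 12.96) = √149.85 ≈ 12.2413
R = c/2 ≈ 12.2413/2 ≈ 6.12066

R = 6.121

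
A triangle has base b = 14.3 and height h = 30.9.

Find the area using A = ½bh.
A = ½·b·h = ½·14.3·30.9 = ½·441.87 = 220.935

Area = 220.935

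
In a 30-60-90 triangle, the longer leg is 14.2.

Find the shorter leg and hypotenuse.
In a 30-60-90 triangle the sides are in ratio 1 : √3 : 2, so short leg = long leg/√3 and hypotenuse = 2·(short leg).
Short leg = 14.2/√3 ≈ 14.2/1.73205 ≈ 8.19837
Hypotenuse = 2·8.19837 ≈ 16.3967

Short leg = 8.198, Hypotenuse = 16.4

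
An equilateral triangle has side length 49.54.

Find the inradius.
r = Area/s with s the semi-perimeter.
Area = (√3/4)·49.54² = (√3/4)·2454.2116 ≈ 0.433013·2454.2116 ≈ 1062.7
s = 3·49.54/2 = 74.31
r ≈ 1062.7/74.31 ≈ 14.301
(Equivalently r = side/(2√3) = 49.54/3.4641 ≈ 14.301.)

r = 14.3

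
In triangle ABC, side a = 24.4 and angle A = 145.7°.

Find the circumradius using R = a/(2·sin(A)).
R = a/(2·sin(A)) = 24.4/(2·sin(145.7°))
sin(145.7°) ≈ 0.563526
R ≈ 24.4/(2·0.563526) = 24.4/1.12705 ≈ 21.6494

R = 21.65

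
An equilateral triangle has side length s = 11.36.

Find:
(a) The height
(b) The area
(a) The height splits the triangle into two 30-60-90 halves: h = s·√3/2 = 11.36·1.73205/2 ≈ 19.6761/2 ≈ 9.83805
(b) Area = (√3/4)·s² = (√3/4)·11.36² = (√3/4)·129.0496 ≈ 0.433013·129.0496 ≈ 55.8801

Height = 9.838, Area = 55.88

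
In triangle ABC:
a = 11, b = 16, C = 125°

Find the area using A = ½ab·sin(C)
A = ½·a·b·sin(C) = ½·11·16·sin(125°)
sin(125°) ≈ 0.819152
A ≈ ½·176·0.819152 = 88·0.819152 ≈ 72.0854

Area = 72.09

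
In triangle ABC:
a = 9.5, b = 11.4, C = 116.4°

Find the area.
Two sides and the included angle (SAS): A = ½·a·b·sin(C) = ½·9.5·11.4·sin(116.4°)
sin(116.4°) ≈ 0.895712
A ≈ ½·108.3·0.895712 = 54.15·0.895712 ≈ 48.5028

Area = 48.5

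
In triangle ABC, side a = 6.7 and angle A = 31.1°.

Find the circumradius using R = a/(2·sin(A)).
R = a/(2·sin(A)) = 6.7/(2·sin(31.1°))
sin(31.1°) ≈ 0.516533
R ≈ 6.7/(2·0.516533) = 6.7/1.03307 ≈ 6.48554

R = 6.486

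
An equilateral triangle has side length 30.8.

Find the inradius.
r = Area/s with s the semi-perimeter.
Area = (√3/4)·30.8² = (√3/4)·948.64 ≈ 0.433013·948.64 ≈ 410.773
s = 3·30.8/2 = 46.2
r ≈ 410.773/46.2 ≈ 8.89119
(Equivalently r = side/(2√3) = 30.8/3.4641 ≈ 8.89119.)

r = 8.891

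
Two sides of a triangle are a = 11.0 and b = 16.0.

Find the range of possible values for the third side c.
Triangle inequality: |a − b| < c < a + b
|a − b| = |11.0 − 16.0| = 5
a + b = 11.0 + 16.0 = 27

5 < c < 27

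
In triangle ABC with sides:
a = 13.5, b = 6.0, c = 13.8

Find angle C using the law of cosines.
c² = a² + b² − 2ab·cos(C)  ⇒  cos(C) = (a² + b² − c²)/(2ab)
cos(C) = (13.5² + 6.0² − 13.8²)/(2·13.5·6.0) = (182.25 + 36 − 190.44)/162 = 27.81/162 ≈ 0.171667
C = arccos(0.171667) ≈ 80.1153°

C = 80.12°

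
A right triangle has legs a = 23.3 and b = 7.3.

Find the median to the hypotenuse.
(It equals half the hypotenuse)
Hypotenuse c = √(a² + b²) = √(542.89 + 53.29) = √596.18 ≈ 24.4168
Median to hypotenuse = c/2 ≈ 24.4168/2 ≈ 12.2084

Median = 12.21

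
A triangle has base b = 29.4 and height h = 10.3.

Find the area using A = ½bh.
A = ½·b·h = ½·29.4·10.3 = ½·302.82 = 151.41

Area = 151.41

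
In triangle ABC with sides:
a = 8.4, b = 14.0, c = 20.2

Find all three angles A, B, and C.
Law of cosines for each angle (a² = 70.56, b² = 196, c² = 408.04):
cos(A) = (b² + c² − a²)/(2bc) = (196 + 408.04 − 70.56)/(2·14.0·20.2) = 533.48/565.6 ≈ 0.943211  ⇒  A ≈ 19.4021°
cos(B) = (a² + c² − b²)/(2ac) = (70.56 + 408.04 − 196)/(2·8.4·20.2) = 282.6/339.36 ≈ 0.832744  ⇒  B ≈ 33.6183°
cos(C) = (a² + b² − c²)/(2ab) = (70.56 + 196 − 408.04)/(2·8.4·14.0) = -141.48/235.2 ≈ -0.601531  ⇒  C ≈ 126.98°
Check: A + B + C ≈ 180°

A = 19.4°, B = 33.62°, C = 127°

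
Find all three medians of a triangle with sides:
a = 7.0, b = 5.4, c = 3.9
Median formula: m_a = ½√(2b² + 2c² − a²) (and cyclically). a² = 49, b² = 29.16, c² = 15.21.
m_a = ½√(2·29.16 + 2·15.21 − 49) = ½√39.74 ≈ ½·6.30397 ≈ 3.15198
m_b = ½√(2·49 + 2·15.21 − 29.16) = ½√99.26 ≈ ½·9.96293 ≈ 4.98147
m_c = ½√(2·49 + 2·29.16 − 15.21) = ½√141.11 ≈ ½·11.879 ≈ 5.93949

m_a = 3.152, m_b = 4.981, m_c = 5.939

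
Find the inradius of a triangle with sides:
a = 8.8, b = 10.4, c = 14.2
r = Area/s where s is the semi-perimeter.
s = (8.8 + 10.4 + 14.2)/2 = 33.4/2 = 16.7
Area = √(s(s−a)(s−b)(s−c)) = √(16.7·7.9·6.3·2.5) ≈ √2077.9 ≈ 45.584
r ≈ 45.584/16.7 ≈ 2.72958

r = 2.73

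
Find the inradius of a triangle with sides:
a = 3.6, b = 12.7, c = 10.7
r = Area/s where s is the semi-perimeter.
s = (3.6 + 12.7 + 10.7)/2 = 27/2 = 13.5
Area = √(s(s−a)(s−b)(s−c)) = √(13.5·9.9·0.8·2.8) ≈ √299.376 ≈ 17.3025
r ≈ 17.3025/13.5 ≈ 1.28167

r = 1.282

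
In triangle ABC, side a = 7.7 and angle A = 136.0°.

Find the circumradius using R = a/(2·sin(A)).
R = a/(2·sin(A)) = 7.7/(2·sin(136.0°))
sin(136.0°) ≈ 0.694658
R ≈ 7.7/(2·0.694658) = 7.7/1.38932 ≈ 5.54229

R = 5.542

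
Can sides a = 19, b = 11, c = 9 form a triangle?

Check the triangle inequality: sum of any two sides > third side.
a + b vs c: 19 + 11 = 30 > 9  ✓
a + c vs b: 19 + 9 = 28 > 11  ✓
b + c vs a: 11 + 9 = 20 > 19  ✓

Yes, triangle inequality satisfied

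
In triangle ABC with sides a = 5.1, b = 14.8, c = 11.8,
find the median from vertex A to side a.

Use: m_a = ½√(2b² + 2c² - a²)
m_a = ½√(2·14.8² + 2·11.8² − 5.1²) = ½√(2·219.04 + 2·139.24 − 26.01) = ½√(438.08 + 278.48 − 26.01) = ½√690.55
√690.55 ≈ 26.2783, so m_a ≈ 13.1392

m_a = 13.14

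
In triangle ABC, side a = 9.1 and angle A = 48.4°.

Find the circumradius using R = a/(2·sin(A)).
R = a/(2·sin(A)) = 9.1/(2·sin(48.4°))
sin(48.4°) ≈ 0.747798
R ≈ 9.1/(2·0.747798) = 9.1/1.4956 ≈ 6.08453

R = 6.085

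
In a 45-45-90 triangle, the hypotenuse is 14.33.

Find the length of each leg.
In a 45-45-90 triangle hypotenuse = leg·√2, so leg = hypotenuse/√2.
Leg = 14.33/√2 ≈ 14.33/1.41421 ≈ 10.1328

Each leg = 10.13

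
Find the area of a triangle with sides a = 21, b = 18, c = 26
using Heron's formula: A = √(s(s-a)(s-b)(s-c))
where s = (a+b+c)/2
s = (21 + 18 + 26)/2 = 65/2 = 32.5
s − a = 11.5, s − b = 14.5, s − c = 6.5
s(s−a)(s−b)(s−c) = 32.5·11.5·14.5·6.5 = 35225.9375
Area = √35225.9375 ≈ 187.686

s = 32.5, Area = 187.7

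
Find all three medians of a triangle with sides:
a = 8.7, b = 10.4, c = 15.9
Median formula: m_a = ½√(2b² + 2c² − a²) (and cyclically). a² = 75.69, b² = 108.16, c² = 252.81.
m_a = ½√(2·108.16 + 2·252.81 − 75.69) = ½√646.25 ≈ ½·25.4214 ≈ 12.7107
m_b = ½√(2·75.69 + 2·252.81 − 108.16) = ½√548.84 ≈ ½·23.4273 ≈ 11.7137
m_c = ½√(2·75.69 + 2·108.16 − 252.81) = ½√114.89 ≈ ½·10.7187 ≈ 5.35934

m_a = 12.71, m_b = 11.71, m_c = 5.359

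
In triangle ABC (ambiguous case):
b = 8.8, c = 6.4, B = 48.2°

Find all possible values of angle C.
b/sin(B) = c/sin(C)  ⇒  sin(C) = c·sin(B)/b = 6.4·sin(48.2°)/8.8
sin(48.2°) ≈ 0.745476
sin(C) ≈ 6.4·0.745476/8.8 ≈ 4.77105/8.8 ≈ 0.542164
Candidate 1: C₁ = arcsin(0.542164) ≈ 32.8311°  →  A = 180° − 48.2° − 32.8311° ≈ 98.9689° > 0, valid
Candidate 2: C₂ = 180° − C₁ ≈ 147.169°  →  A = 180° − 48.2° − 147.169° ≈ -15.3689° ≤ 0, not a valid triangle

C = 32.83° (one solution)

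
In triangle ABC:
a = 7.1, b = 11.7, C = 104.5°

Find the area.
Two sides and the included angle (SAS): A = ½·a·b·sin(C) = ½·7.1·11.7·sin(104.5°)
sin(104.5°) ≈ 0.968148
A ≈ ½·83.07·0.968148 = 41.535·0.968148 ≈ 40.212

Area = 40.21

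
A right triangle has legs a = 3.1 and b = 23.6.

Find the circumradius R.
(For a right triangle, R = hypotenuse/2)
Hypotenuse c = √(a² + b²) = √(9.61 + 556.96) = √566.57 ≈ 23.8027
R = c/2 ≈ 23.8027/2 ≈ 11.9014

R = 11.9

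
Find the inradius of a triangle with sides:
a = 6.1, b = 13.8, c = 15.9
r = Area/s where s is the semi-perimeter.
s = (6.1 + 13.8 + 15.9)/2 = 35.8/2 = 17.9
Area = √(s(s−a)(s−b)(s−c)) = √(17.9·11.8·4.1·2) ≈ √1732 ≈ 41.6174
r ≈ 41.6174/17.9 ≈ 2.32499

r = 2.325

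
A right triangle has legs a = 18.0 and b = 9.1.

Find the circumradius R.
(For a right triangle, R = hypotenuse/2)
Hypotenuse c = √(a² + b²) = √(324 + 82.81) = √406.81 ≈ 20.1695
R = c/2 ≈ 20.1695/2 ≈ 10.0848

R = 10.08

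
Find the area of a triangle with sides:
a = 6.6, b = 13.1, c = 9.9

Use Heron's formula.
s = (6.6 + 13.1 + 9.9)/2 = 29.6/2 = 14.8
s − a = 8.2, s − b = 1.7, s − c = 4.9
s(s−a)(s−b)(s−c) = 14.8·8.2·1.7·4.9 ≈ 1010.93
Area = √1010.93 ≈ 31.7951

Area = 31.8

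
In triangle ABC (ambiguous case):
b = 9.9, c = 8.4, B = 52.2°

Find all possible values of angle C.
b/sin(B) = c/sin(C)  ⇒  sin(C) = c·sin(B)/b = 8.4·sin(52.2°)/9.9
sin(52.2°) ≈ 0.790155
sin(C) ≈ 8.4·0.790155/9.9 ≈ 6.6373/9.9 ≈ 0.670435
Candidate 1: C₁ = arcsin(0.670435) ≈ 42.1006°  →  A = 180° − 52.2° − 42.1006° ≈ 85.6994° > 0, valid
Candidate 2: C₂ = 180° − C₁ ≈ 137.899°  →  A = 180° − 52.2° − 137.899° ≈ -10.0994° ≤ 0, not a valid triangle

C = 42.1° (one solution)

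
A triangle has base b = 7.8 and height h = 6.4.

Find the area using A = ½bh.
A = ½·b·h = ½·7.8·6.4 = ½·49.92 = 24.96

Area = 24.96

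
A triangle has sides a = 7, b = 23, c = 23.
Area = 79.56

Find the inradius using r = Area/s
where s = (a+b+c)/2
s = (7 + 23 + 23)/2 = 53/2 = 26.5
r = Area/s = 79.56/26.5 ≈ 3.00226

r = 3.002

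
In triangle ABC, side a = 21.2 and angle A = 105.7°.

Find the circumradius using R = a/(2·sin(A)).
R = a/(2·sin(A)) = 21.2/(2·sin(105.7°))
sin(105.7°) ≈ 0.962692
R ≈ 21.2/(2·0.962692) = 21.2/1.92538 ≈ 11.0108

R = 11.01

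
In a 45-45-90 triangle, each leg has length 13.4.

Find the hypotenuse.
In a 45-45-90 triangle the sides are in ratio 1 : 1 : √2, so hypotenuse = leg·√2.
Hypotenuse = 13.4·√2 ≈ 13.4·1.41421 ≈ 18.9505

Hypotenuse = 13.4√2 = 18.95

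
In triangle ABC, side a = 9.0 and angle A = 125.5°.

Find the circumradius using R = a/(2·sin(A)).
R = a/(2·sin(A)) = 9.0/(2·sin(125.5°))
sin(125.5°) ≈ 0.814116
R ≈ 9.0/(2·0.814116) = 9.0/1.62823 ≈ 5.52747

R = 5.527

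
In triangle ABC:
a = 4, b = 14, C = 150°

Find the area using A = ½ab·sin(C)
A = ½·a·b·sin(C) = ½·4·14·sin(150°)
sin(150°) ≈ 0.5
A ≈ ½·56·0.5 = 28·0.5 ≈ 14

Area = 14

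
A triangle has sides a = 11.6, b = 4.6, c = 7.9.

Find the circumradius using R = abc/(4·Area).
First find the area with Heron's formula.
s = (11.6 + 4.6 + 7.9)/2 = 12.05
Area = √(s(s−a)(s−b)(s−c)) = √(12.05·0.45·7.45·4.15) ≈ √167.65 ≈ 12.948
abc = 11.6·4.6·7.9 = 421.544
R = abc/(4·Area) ≈ 421.544/(4·12.948) = 421.544/51.7919 ≈ 8.13919

R = 8.139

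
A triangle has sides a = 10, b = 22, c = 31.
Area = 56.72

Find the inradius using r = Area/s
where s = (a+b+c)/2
s = (10 + 22 + 31)/2 = 63/2 = 31.5
r = Area/s = 56.72/31.5 ≈ 1.80063

r = 1.801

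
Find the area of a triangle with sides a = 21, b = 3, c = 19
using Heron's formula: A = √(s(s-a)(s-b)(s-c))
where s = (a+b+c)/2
s = (21 + 3 + 19)/2 = 43/2 = 21.5
s − a = 0.5, s − b = 18.5, s − c = 2.5
s(s−a)(s−b)(s−c) = 21.5·0.5·18.5·2.5 = 497.1875
Area = √497.1875 ≈ 22.2977

s = 21.5, Area = 22.3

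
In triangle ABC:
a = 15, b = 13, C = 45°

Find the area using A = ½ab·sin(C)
A = ½·a·b·sin(C) = ½·15·13·sin(45°)
sin(45°) ≈ 0.707107
A ≈ ½·195·0.707107 = 97.5·0.707107 ≈ 68.9429

Area = 68.94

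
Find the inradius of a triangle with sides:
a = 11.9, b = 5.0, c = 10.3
r = Area/s where s is the semi-perimeter.
s = (11.9 + 5.0 + 10.3)/2 = 27.2/2 = 13.6
Area = √(s(s−a)(s−b)(s−c)) = √(13.6·1.7·8.6·3.3) ≈ √656.146 ≈ 25.6153
r ≈ 25.6153/13.6 ≈ 1.88348

r = 1.883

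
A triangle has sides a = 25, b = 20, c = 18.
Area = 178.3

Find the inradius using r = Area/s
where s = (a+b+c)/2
s = (25 + 20 + 18)/2 = 63/2 = 31.5
r = Area/s = 178.3/31.5 ≈ 5.66032

r = 5.66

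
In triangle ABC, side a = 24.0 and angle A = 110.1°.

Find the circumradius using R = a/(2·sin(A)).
R = a/(2·sin(A)) = 24.0/(2·sin(110.1°))
sin(110.1°) ≈ 0.939094
R ≈ 24.0/(2·0.939094) = 24.0/1.87819 ≈ 12.7783

R = 12.78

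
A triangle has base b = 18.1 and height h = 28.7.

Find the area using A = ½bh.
A = ½·b·h = ½·18.1·28.7 = ½·519.47 = 259.735

Area = 259.735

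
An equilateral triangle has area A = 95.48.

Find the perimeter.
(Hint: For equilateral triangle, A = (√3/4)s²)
A = (√3/4)s²  ⇒  s² = 4A/√3 = 4·95.48/√3 = 381.92/1.73205 ≈ 220.502
s ≈ √220.502 ≈ 14.8493
Perimeter = 3s ≈ 3·14.8493 ≈ 44.5479

Perimeter = 44.55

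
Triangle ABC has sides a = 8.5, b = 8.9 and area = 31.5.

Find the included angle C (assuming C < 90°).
Area = ½·a·b·sin(C)  ⇒  sin(C) = 2·Area/(a·b) = 2·31.5/(8.5·8.9) = 63/75.65 ≈ 0.832783
C = arcsin(0.832783) ≈ 56.3856° (taking the acute solution since C < 90°)

C = 56.39°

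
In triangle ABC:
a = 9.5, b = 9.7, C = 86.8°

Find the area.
Two sides and the included angle (SAS): A = ½·a·b·sin(C) = ½·9.5·9.7·sin(86.8°)
sin(86.8°) ≈ 0.998441
A ≈ ½·92.15·0.998441 = 46.075·0.998441 ≈ 46.0032

Area = 46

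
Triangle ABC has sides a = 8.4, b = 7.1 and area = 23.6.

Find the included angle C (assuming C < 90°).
Area = ½·a·b·sin(C)  ⇒  sin(C) = 2·Area/(a·b) = 2·23.6/(8.4·7.1) = 47.2/59.64 ≈ 0.791415
C = arcsin(0.791415) ≈ 52.318° (taking the acute solution since C < 90°)

C = 52.32°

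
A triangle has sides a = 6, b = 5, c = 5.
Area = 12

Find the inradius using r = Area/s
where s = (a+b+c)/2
s = (6 + 5 + 5)/2 = 16/2 = 8
r = Area/s = 12/8 ≈ 1.5

r = 1.5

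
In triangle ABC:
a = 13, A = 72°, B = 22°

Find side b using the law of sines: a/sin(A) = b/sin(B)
a/sin(A) = b/sin(B)  ⇒  b = a·sin(B)/sin(A) = 13·sin(22°)/sin(72°)
sin(22°) ≈ 0.374607, sin(72°) ≈ 0.951057
b ≈ 13·0.374607/0.951057 ≈ 4.86989/0.951057 ≈ 5.1205

b = 5.121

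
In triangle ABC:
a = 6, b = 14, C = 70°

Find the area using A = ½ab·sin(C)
A = ½·a·b·sin(C) = ½·6·14·sin(70°)
sin(70°) ≈ 0.939693
A ≈ ½·84·0.939693 = 42·0.939693 ≈ 39.4671

Area = 39.47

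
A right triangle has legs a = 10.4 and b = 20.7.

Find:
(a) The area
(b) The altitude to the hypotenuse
(a) The legs are perpendicular, so Area = ½·a·b = ½·10.4·20.7 = ½·215.28 = 107.64
(b) Hypotenuse c = √(a² + b²) = √(108.16 + 428.49) = √536.65 ≈ 23.1657
    Area = ½·c·h_c  ⇒  h_c = 2·Area/c = 215.28/23.1657 ≈ 9.29305

Area = 107.64, h_c = 9.293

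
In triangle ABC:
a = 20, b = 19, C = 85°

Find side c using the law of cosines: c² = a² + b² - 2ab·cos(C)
c² = 20² + 19² − 2·20·19·cos(85°)
cos(85°) ≈ 0.0871557
c² ≈ 400 + 361 − 760·(0.0871557) ≈ 761 − 66.2384 ≈ 694.762
c ≈ √694.762 ≈ 26.3583

c = 26.36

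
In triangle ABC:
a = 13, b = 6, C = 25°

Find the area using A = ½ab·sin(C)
A = ½·a·b·sin(C) = ½·13·6·sin(25°)
sin(25°) ≈ 0.422618
A ≈ ½·78·0.422618 = 39·0.422618 ≈ 16.4821

Area = 16.48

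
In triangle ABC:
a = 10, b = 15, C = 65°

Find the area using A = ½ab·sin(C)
A = ½·a·b·sin(C) = ½·10·15·sin(65°)
sin(65°) ≈ 0.906308
A ≈ ½·150·0.906308 = 75·0.906308 ≈ 67.9731

Area = 67.97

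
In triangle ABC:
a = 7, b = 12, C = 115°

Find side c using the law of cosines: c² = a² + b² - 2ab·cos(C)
c² = 7² + 12² − 2·7·12·cos(115°)
cos(115°) ≈ -0.422618
c² ≈ 49 + 144 − 168·(-0.422618) ≈ 193 + 70.9999 ≈ 264
c ≈ √264 ≈ 16.2481

c = 16.25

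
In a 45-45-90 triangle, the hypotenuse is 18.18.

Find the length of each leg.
In a 45-45-90 triangle hypotenuse = leg·√2, so leg = hypotenuse/√2.
Leg = 18.18/√2 ≈ 18.18/1.41421 ≈ 12.8552

Each leg = 12.86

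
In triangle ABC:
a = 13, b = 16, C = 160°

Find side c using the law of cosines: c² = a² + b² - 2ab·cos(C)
c² = 13² + 16² − 2·13·16·cos(160°)
cos(160°) ≈ -0.939693
c² ≈ 169 + 256 − 416·(-0.939693) ≈ 425 + 390.912 ≈ 815.912
c ≈ √815.912 ≈ 28.5642

c = 28.56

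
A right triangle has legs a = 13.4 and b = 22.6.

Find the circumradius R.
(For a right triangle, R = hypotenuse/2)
Hypotenuse c = √(a² + b²) = √(179.56 + 510.76) = √690.32 ≈ 26.2739
R = c/2 ≈ 26.2739/2 ≈ 13.137

R = 13.14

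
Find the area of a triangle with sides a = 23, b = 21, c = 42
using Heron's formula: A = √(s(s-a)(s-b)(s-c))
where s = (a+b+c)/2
s = (23 + 21 + 42)/2 = 86/2 = 43
s − a = 20, s − b = 22, s − c = 1
s(s−a)(s−b)(s−c) = 43·20·22·1 = 18920
Area = √18920 ≈ 137.55

s = 43.0, Area = 137.5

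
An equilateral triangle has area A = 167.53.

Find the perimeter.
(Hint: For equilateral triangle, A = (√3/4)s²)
A = (√3/4)s²  ⇒  s² = 4A/√3 = 4·167.53/√3 = 670.12/1.73205 ≈ 386.894
s ≈ √386.894 ≈ 19.6696
Perimeter = 3s ≈ 3·19.6696 ≈ 59.0089

Perimeter = 59.01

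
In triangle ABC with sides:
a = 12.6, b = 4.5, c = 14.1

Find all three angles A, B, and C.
Law of cosines for each angle (a² = 158.76, b² = 20.25, c² = 198.81):
cos(A) = (b² + c² − a²)/(2bc) = (20.25 + 198.81 − 158.76)/(2·4.5·14.1) = 60.3/126.9 ≈ 0.475177  ⇒  A ≈ 61.6291°
cos(B) = (a² + c² − b²)/(2ac) = (158.76 + 198.81 − 20.25)/(2·12.6·14.1) = 337.32/355.32 ≈ 0.949341  ⇒  B ≈ 18.3153°
cos(C) = (a² + b² − c²)/(2ab) = (158.76 + 20.25 − 198.81)/(2·12.6·4.5) = -19.8/113.4 ≈ -0.174603  ⇒  C ≈ 100.056°
Check: A + B + C ≈ 180°

A = 61.63°, B = 18.32°, C = 100.1°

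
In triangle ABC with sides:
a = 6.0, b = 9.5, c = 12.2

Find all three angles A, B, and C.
Law of cosines for each angle (a² = 36, b² = 90.25, c² = 148.84):
cos(A) = (b² + c² − a²)/(2bc) = (90.25 + 148.84 − 36)/(2·9.5·12.2) = 203.09/231.8 ≈ 0.876143  ⇒  A ≈ 28.8194°
cos(B) = (a² + c² − b²)/(2ac) = (36 + 148.84 − 90.25)/(2·6.0·12.2) = 94.59/146.4 ≈ 0.646107  ⇒  B ≈ 49.7513°
cos(C) = (a² + b² − c²)/(2ab) = (36 + 90.25 − 148.84)/(2·6.0·9.5) = -22.59/114 ≈ -0.198158  ⇒  C ≈ 101.429°
Check: A + B + C ≈ 180°

A = 28.82°, B = 49.75°, C = 101.4°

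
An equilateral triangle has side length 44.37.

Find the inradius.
r = Area/s with s the semi-perimeter.
Area = (√3/4)·44.37² = (√3/4)·1968.6969 ≈ 0.433013·1968.6969 ≈ 852.471
s = 3·44.37/2 = 66.555
r ≈ 852.471/66.555 ≈ 12.8085
(Equivalently r = side/(2√3) = 44.37/3.4641 ≈ 12.8085.)

r = 12.81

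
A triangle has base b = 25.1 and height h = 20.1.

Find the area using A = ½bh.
A = ½·b·h = ½·25.1·20.1 = ½·504.51 = 252.255

Area = 252.255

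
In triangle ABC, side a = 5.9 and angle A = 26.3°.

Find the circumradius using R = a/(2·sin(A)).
R = a/(2·sin(A)) = 5.9/(2·sin(26.3°))
sin(26.3°) ≈ 0.443071
R ≈ 5.9/(2·0.443071) = 5.9/0.886142 ≈ 6.65807

R = 6.658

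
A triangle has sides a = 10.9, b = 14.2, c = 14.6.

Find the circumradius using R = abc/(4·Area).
First find the area with Heron's formula.
s = (10.9 + 14.2 + 14.6)/2 = 19.85
Area = √(s(s−a)(s−b)(s−c)) = √(19.85·8.95·5.65·5.25) ≈ √5269.77 ≈ 72.5932
abc = 10.9·14.2·14.6 = 2259.788
R = abc/(4·Area) ≈ 2259.788/(4·72.5932) = 2259.788/290.373 ≈ 7.78237

R = 7.782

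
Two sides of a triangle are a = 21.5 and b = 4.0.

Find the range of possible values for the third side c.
Triangle inequality: |a − b| < c < a + b
|a − b| = |21.5 − 4.0| = 17.5
a + b = 21.5 + 4.0 = 25.5

17.5 < c < 25.5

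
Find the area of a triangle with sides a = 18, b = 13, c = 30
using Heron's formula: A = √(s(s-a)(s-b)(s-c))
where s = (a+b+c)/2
s = (18 + 13 + 30)/2 = 61/2 = 30.5
s − a = 12.5, s − b = 17.5, s − c = 0.5
s(s−a)(s−b)(s−c) = 30.5·12.5·17.5·0.5 = 3335.9375
Area = √3335.9375 ≈ 57.7576

s = 30.5, Area = 57.76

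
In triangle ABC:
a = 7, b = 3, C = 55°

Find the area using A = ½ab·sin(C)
A = ½·a·b·sin(C) = ½·7·3·sin(55°)
sin(55°) ≈ 0.819152
A ≈ ½·21·0.819152 = 10.5·0.819152 ≈ 8.6011

Area = 8.601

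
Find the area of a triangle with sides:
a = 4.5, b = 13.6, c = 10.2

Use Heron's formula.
s = (4.5 + 13.6 + 10.2)/2 = 28.3/2 = 14.15
s − a = 9.65, s − b = 0.55, s − c = 3.95
s(s−a)(s−b)(s−c) = 14.15·9.65·0.55·3.95 ≈ 296.649
Area = √296.649 ≈ 17.2235

Area = 17.22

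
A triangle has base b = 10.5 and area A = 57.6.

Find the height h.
A = ½·b·h  ⇒  h = 2A/b = 2·57.6/10.5 = 115.2/10.5 ≈ 10.9714

h = 10.97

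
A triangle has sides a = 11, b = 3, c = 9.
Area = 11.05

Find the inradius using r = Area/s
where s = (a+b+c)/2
s = (11 + 3 + 9)/2 = 23/2 = 11.5
r = Area/s = 11.05/11.5 ≈ 0.96087

r = 0.9609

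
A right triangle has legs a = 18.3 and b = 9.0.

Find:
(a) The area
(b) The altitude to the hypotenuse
(a) The legs are perpendicular, so Area = ½·a·b = ½·18.3·9.0 = ½·164.7 = 82.35
(b) Hypotenuse c = √(a² + b²) = √(334.89 + 81) = √415.89 ≈ 20.3934
    Area = ½·c·h_c  ⇒  h_c = 2·Area/c = 164.7/20.3934 ≈ 8.07615

Area = 82.35, h_c = 8.076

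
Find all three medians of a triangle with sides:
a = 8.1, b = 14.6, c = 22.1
Median formula: m_a = ½√(2b² + 2c² − a²) (and cyclically). a² = 65.61, b² = 213.16, c² = 488.41.
m_a = ½√(2·213.16 + 2·488.41 − 65.61) = ½√1337.53 ≈ ½·36.5723 ≈ 18.2861
m_b = ½√(2·65.61 + 2·488.41 − 213.16) = ½√894.88 ≈ ½·29.9145 ≈ 14.9573
m_c = ½√(2·65.61 + 2·213.16 − 488.41) = ½√69.13 ≈ ½·8.31445 ≈ 4.15722

m_a = 18.29, m_b = 14.96, m_c = 4.157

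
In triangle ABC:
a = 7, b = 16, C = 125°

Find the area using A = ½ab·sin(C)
A = ½·a·b·sin(C) = ½·7·16·sin(125°)
sin(125°) ≈ 0.819152
A ≈ ½·112·0.819152 = 56·0.819152 ≈ 45.8725

Area = 45.87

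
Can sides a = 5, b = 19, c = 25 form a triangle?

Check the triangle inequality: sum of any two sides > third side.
a + b vs c: 5 + 19 = 24 ≤ 25  ✗
a + c vs b: 5 + 25 = 30 > 19  ✓
b + c vs a: 19 + 25 = 44 > 5  ✓

No: 5 + 19 = 24 is not > 25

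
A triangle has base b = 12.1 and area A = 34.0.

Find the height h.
A = ½·b·h  ⇒  h = 2A/b = 2·34.0/12.1 = 68/12.1 ≈ 5.61983

h = 5.62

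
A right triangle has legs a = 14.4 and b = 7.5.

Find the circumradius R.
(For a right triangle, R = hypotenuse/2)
Hypotenuse c = √(a² + b²) = √(207.36 + 56.25) = √263.61 ≈ 16.2361
R = c/2 ≈ 16.2361/2 ≈ 8.11804

R = 8.118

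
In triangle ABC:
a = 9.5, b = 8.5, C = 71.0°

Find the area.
Two sides and the included angle (SAS): A = ½·a·b·sin(C) = ½·9.5·8.5·sin(71.0°)
sin(71.0°) ≈ 0.945519
A ≈ ½·80.75·0.945519 = 40.375·0.945519 ≈ 38.1753

Area = 38.18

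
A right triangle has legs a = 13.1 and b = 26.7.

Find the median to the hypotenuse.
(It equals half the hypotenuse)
Hypotenuse c = √(a² + b²) = √(171.61 + 712.89) = √884.5 ≈ 29.7405
Median to hypotenuse = c/2 ≈ 29.7405/2 ≈ 14.8703

Median = 14.87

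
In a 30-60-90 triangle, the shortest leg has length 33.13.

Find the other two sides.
In a 30-60-90 triangle the sides are in ratio 1 : √3 : 2 (short leg : long leg : hypotenuse).
Long leg = 33.13·√3 ≈ 33.13·1.73205 ≈ 57.3828
Hypotenuse = 2·33.13 = 66.26

Long leg = 33.13√3 = 57.38, Hypotenuse = 66.26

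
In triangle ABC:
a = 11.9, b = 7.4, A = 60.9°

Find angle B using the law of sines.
a/sin(A) = b/sin(B)  ⇒  sin(B) = b·sin(A)/a = 7.4·sin(60.9°)/11.9
sin(60.9°) ≈ 0.873772
sin(B) ≈ 7.4·0.873772/11.9 ≈ 6.46591/11.9 ≈ 0.543354
B = arcsin(0.543354) ≈ 32.9123°
(Since b ≤ a we need B ≤ A, so the obtuse alternative 180° − 32.9123° ≈ 147.088° is rejected.)

B = 32.91°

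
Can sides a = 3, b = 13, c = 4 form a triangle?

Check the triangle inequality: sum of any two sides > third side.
a + b vs c: 3 + 13 = 16 > 4  ✓
a + c vs b: 3 + 4 = 7 ≤ 13  ✗
b + c vs a: 13 + 4 = 17 > 3  ✓

No: 3 + 4 = 7 is not > 13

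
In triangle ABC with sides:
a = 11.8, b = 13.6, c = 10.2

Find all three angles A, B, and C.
Law of cosines for each angle (a² = 139.24, b² = 184.96, c² = 104.04):
cos(A) = (b² + c² − a²)/(2bc) = (184.96 + 104.04 − 139.24)/(2·13.6·10.2) = 149.76/277.44 ≈ 0.539792  ⇒  A ≈ 57.3305°
cos(B) = (a² + c² − b²)/(2ac) = (139.24 + 104.04 − 184.96)/(2·11.8·10.2) = 58.32/240.72 ≈ 0.242273  ⇒  B ≈ 75.9793°
cos(C) = (a² + b² − c²)/(2ab) = (139.24 + 184.96 − 104.04)/(2·11.8·13.6) = 220.16/320.96 ≈ 0.685942  ⇒  C ≈ 46.6903°
Check: A + B + C ≈ 180°

A = 57.33°, B = 75.98°, C = 46.69°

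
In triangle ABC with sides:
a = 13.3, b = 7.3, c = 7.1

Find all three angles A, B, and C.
Law of cosines for each angle (a² = 176.89, b² = 53.29, c² = 50.41):
cos(A) = (b² + c² − a²)/(2bc) = (53.29 + 50.41 − 176.89)/(2·7.3·7.1) = -73.19/103.66 ≈ -0.706058  ⇒  A ≈ 134.915°
cos(B) = (a² + c² − b²)/(2ac) = (176.89 + 50.41 − 53.29)/(2·13.3·7.1) = 174.01/188.86 ≈ 0.92137  ⇒  B ≈ 22.8728°
cos(C) = (a² + b² − c²)/(2ab) = (176.89 + 53.29 − 50.41)/(2·13.3·7.3) = 179.77/194.18 ≈ 0.925791  ⇒  C ≈ 22.2121°
Check: A + B + C ≈ 180°

A = 134.9°, B = 22.87°, C = 22.21°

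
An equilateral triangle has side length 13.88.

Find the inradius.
r = Area/s with s the semi-perimeter.
Area = (√3/4)·13.88² = (√3/4)·192.6544 ≈ 0.433013·192.6544 ≈ 83.4218
s = 3·13.88/2 = 20.82
r ≈ 83.4218/20.82 ≈ 4.00681
(Equivalently r = side/(2√3) = 13.88/3.4641 ≈ 4.00681.)

r = 4.007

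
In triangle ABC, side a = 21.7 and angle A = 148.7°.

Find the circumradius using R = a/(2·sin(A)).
R = a/(2·sin(A)) = 21.7/(2·sin(148.7°))
sin(148.7°) ≈ 0.519519
R ≈ 21.7/(2·0.519519) = 21.7/1.03904 ≈ 20.8847

R = 20.88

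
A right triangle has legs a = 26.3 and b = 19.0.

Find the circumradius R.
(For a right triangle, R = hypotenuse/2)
Hypotenuse c = √(a² + b²) = √(691.69 + 361) = √1052.69 ≈ 32.4452
R = c/2 ≈ 32.4452/2 ≈ 16.2226

R = 16.22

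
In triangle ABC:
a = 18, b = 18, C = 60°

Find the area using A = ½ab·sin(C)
A = ½·a·b·sin(C) = ½·18·18·sin(60°)
sin(60°) ≈ 0.866025
A ≈ ½·324·0.866025 = 162·0.866025 ≈ 140.296

Area = 140.3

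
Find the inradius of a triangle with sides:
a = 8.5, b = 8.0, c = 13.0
r = Area/s where s is the semi-perimeter.
s = (8.5 + 8.0 + 13.0)/2 = 29.5/2 = 14.75
Area = √(s(s−a)(s−b)(s−c)) = √(14.75·6.25·6.75·1.75) ≈ √1088.96 ≈ 32.9995
r ≈ 32.9995/14.75 ≈ 2.23725

r = 2.237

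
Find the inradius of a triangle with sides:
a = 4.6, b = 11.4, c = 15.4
r = Area/s where s is the semi-perimeter.
s = (4.6 + 11.4 + 15.4)/2 = 31.4/2 = 15.7
Area = √(s(s−a)(s−b)(s−c)) = √(15.7·11.1·4.3·0.3) ≈ √224.808 ≈ 14.9936
r ≈ 14.9936/15.7 ≈ 0.955007

r = 0.955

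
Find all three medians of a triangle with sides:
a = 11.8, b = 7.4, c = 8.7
Median formula: m_a = ½√(2b² + 2c² − a²) (and cyclically). a² = 139.24, b² = 54.76, c² = 75.69.
m_a = ½√(2·54.76 + 2·75.69 − 139.24) = ½√121.66 ≈ ½·11.03 ≈ 5.51498
m_b = ½√(2·139.24 + 2·75.69 − 54.76) = ½√375.1 ≈ ½·19.3675 ≈ 9.68375
m_c = ½√(2·139.24 + 2·54.76 − 75.69) = ½√312.31 ≈ ½·17.6723 ≈ 8.83615

m_a = 5.515, m_b = 9.684, m_c = 8.836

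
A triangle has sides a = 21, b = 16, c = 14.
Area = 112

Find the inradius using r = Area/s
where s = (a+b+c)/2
s = (21 + 16 + 14)/2 = 51/2 = 25.5
r = Area/s = 112/25.5 ≈ 4.39216

r = 4.392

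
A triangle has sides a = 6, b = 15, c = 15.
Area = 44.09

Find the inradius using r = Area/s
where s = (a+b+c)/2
s = (6 + 15 + 15)/2 = 36/2 = 18
r = Area/s = 44.09/18 ≈ 2.44944

r = 2.449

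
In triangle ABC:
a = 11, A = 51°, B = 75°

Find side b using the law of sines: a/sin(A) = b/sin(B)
a/sin(A) = b/sin(B)  ⇒  b = a·sin(B)/sin(A) = 11·sin(75°)/sin(51°)
sin(75°) ≈ 0.965926, sin(51°) ≈ 0.777146
b ≈ 11·0.965926/0.777146 ≈ 10.6252/0.777146 ≈ 13.6721

b = 13.67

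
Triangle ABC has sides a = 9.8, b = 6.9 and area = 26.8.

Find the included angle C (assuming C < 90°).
Area = ½·a·b·sin(C)  ⇒  sin(C) = 2·Area/(a·b) = 2·26.8/(9.8·6.9) = 53.6/67.62 ≈ 0.792665
C = arcsin(0.792665) ≈ 52.4353° (taking the acute solution since C < 90°)

C = 52.44°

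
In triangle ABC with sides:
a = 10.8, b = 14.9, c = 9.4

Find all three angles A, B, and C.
Law of cosines for each angle (a² = 116.64, b² = 222.01, c² = 88.36):
cos(A) = (b² + c² − a²)/(2bc) = (222.01 + 88.36 − 116.64)/(2·14.9·9.4) = 193.73/280.12 ≈ 0.691596  ⇒  A ≈ 46.2434°
cos(B) = (a² + c² − b²)/(2ac) = (116.64 + 88.36 − 222.01)/(2·10.8·9.4) = -17.01/203.04 ≈ -0.0837766  ⇒  B ≈ 94.8057°
cos(C) = (a² + b² − c²)/(2ab) = (116.64 + 222.01 − 88.36)/(2·10.8·14.9) = 250.29/321.84 ≈ 0.777685  ⇒  C ≈ 38.9509°
Check: A + B + C ≈ 180°

A = 46.24°, B = 94.81°, C = 38.95°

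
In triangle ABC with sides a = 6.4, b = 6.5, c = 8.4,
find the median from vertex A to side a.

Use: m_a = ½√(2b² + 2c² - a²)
m_a = ½√(2·6.5² + 2·8.4² − 6.4²) = ½√(2·42.25 + 2·70.56 − 40.96) = ½√(84.5 + 141.12 − 40.96) = ½√184.66
√184.66 ≈ 13.589, so m_a ≈ 6.79448

m_a = 6.794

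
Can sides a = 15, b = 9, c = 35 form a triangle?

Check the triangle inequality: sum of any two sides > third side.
a + b vs c: 15 + 9 = 24 ≤ 35  ✗
a + c vs b: 15 + 35 = 50 > 9  ✓
b + c vs a: 9 + 35 = 44 > 15  ✓

No: 15 + 9 = 24 is not > 35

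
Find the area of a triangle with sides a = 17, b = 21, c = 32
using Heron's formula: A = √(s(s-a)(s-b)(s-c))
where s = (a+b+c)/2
s = (17 + 21 + 32)/2 = 70/2 = 35
s − a = 18, s − b = 14, s − c = 3
s(s−a)(s−b)(s−c) = 35·18·14·3 = 26460
Area = √26460 ≈ 162.665

s = 35.0, Area = 162.7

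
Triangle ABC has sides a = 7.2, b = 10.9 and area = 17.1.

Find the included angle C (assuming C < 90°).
Area = ½·a·b·sin(C)  ⇒  sin(C) = 2·Area/(a·b) = 2·17.1/(7.2·10.9) = 34.2/78.48 ≈ 0.43578
C = arcsin(0.43578) ≈ 25.8349° (taking the acute solution since C < 90°)

C = 25.83°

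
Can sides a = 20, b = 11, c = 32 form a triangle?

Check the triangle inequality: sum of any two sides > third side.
a + b vs c: 20 + 11 = 31 ≤ 32  ✗
a + c vs b: 20 + 32 = 52 > 11  ✓
b + c vs a: 11 + 32 = 43 > 20  ✓

No: 20 + 11 = 31 is not > 32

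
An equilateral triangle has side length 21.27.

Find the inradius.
r = Area/s with s the semi-perimeter.
Area = (√3/4)·21.27² = (√3/4)·452.4129 ≈ 0.433013·452.4129 ≈ 195.901
s = 3·21.27/2 = 31.905
r ≈ 195.901/31.905 ≈ 6.14012
(Equivalently r = side/(2√3) = 21.27/3.4641 ≈ 6.14012.)

r = 6.14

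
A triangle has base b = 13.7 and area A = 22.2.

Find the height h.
A = ½·b·h  ⇒  h = 2A/b = 2·22.2/13.7 = 44.4/13.7 ≈ 3.24088

h = 3.241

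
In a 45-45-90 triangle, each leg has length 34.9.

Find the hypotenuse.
In a 45-45-90 triangle the sides are in ratio 1 : 1 : √2, so hypotenuse = leg·√2.
Hypotenuse = 34.9·√2 ≈ 34.9·1.41421 ≈ 49.3561

Hypotenuse = 34.9√2 = 49.36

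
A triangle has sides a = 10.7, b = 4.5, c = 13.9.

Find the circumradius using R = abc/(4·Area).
First find the area with Heron's formula.
s = (10.7 + 4.5 + 13.9)/2 = 14.55
Area = √(s(s−a)(s−b)(s−c)) = √(14.55·3.85·10.05·0.65) ≈ √365.934 ≈ 19.1294
abc = 10.7·4.5·13.9 = 669.285
R = abc/(4·Area) ≈ 669.285/(4·19.1294) = 669.285/76.5176 ≈ 8.74681

R = 8.747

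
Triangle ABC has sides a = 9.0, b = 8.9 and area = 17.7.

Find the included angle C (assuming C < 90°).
Area = ½·a·b·sin(C)  ⇒  sin(C) = 2·Area/(a·b) = 2·17.7/(9.0·8.9) = 35.4/80.1 ≈ 0.441948
C = arcsin(0.441948) ≈ 26.2282° (taking the acute solution since C < 90°)

C = 26.23°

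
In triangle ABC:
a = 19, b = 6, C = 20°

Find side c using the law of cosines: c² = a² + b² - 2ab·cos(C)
c² = 19² + 6² − 2·19·6·cos(20°)
cos(20°) ≈ 0.939693
c² ≈ 361 + 36 − 228·(0.939693) ≈ 397 − 214.25 ≈ 182.75
c ≈ √182.75 ≈ 13.5185

c = 13.52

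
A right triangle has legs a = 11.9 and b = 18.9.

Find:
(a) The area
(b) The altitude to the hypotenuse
(a) The legs are perpendicular, so Area = ½·a·b = ½·11.9·18.9 = ½·224.91 = 112.455
(b) Hypotenuse c = √(a² + b²) = √(141.61 + 357.21) = √498.82 ≈ 22.3343
    Area = ½·c·h_c  ⇒  h_c = 2·Area/c = 224.91/22.3343 ≈ 10.0702

Area = 112.455, h_c = 10.07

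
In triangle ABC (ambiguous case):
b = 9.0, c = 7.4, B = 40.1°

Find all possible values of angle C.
b/sin(B) = c/sin(C)  ⇒  sin(C) = c·sin(B)/b = 7.4·sin(40.1°)/9.0
sin(40.1°) ≈ 0.644124
sin(C) ≈ 7.4·0.644124/9.0 ≈ 4.76651/9.0 ≈ 0.529613
Candidate 1: C₁ = arcsin(0.529613) ≈ 31.9793°  →  A = 180° − 40.1° − 31.9793° ≈ 107.921° > 0, valid
Candidate 2: C₂ = 180° − C₁ ≈ 148.021°  →  A = 180° − 40.1° − 148.021° ≈ -8.1207° ≤ 0, not a valid triangle

C = 31.98° (one solution)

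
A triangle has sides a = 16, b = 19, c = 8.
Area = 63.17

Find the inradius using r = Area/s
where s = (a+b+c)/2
s = (16 + 19 + 8)/2 = 43/2 = 21.5
r = Area/s = 63.17/21.5 ≈ 2.93814

r = 2.938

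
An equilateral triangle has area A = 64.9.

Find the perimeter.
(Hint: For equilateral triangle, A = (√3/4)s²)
A = (√3/4)s²  ⇒  s² = 4A/√3 = 4·64.9/√3 = 259.6/1.73205 ≈ 149.88
s ≈ √149.88 ≈ 12.2426
Perimeter = 3s ≈ 3·12.2426 ≈ 36.7277

Perimeter = 36.73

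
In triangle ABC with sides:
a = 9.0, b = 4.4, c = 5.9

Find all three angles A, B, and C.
Law of cosines for each angle (a² = 81, b² = 19.36, c² = 34.81):
cos(A) = (b² + c² − a²)/(2bc) = (19.36 + 34.81 − 81)/(2·4.4·5.9) = -26.83/51.92 ≈ -0.516757  ⇒  A ≈ 121.115°
cos(B) = (a² + c² − b²)/(2ac) = (81 + 34.81 − 19.36)/(2·9.0·5.9) = 96.45/106.2 ≈ 0.908192  ⇒  B ≈ 24.7433°
cos(C) = (a² + b² − c²)/(2ab) = (81 + 19.36 − 34.81)/(2·9.0·4.4) = 65.55/79.2 ≈ 0.827652  ⇒  C ≈ 34.1418°
Check: A + B + C ≈ 180°

A = 121.1°, B = 24.74°, C = 34.14°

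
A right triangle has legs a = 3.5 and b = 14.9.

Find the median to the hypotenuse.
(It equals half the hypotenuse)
Hypotenuse c = √(a² + b²) = √(12.25 + 222.01) = √234.26 ≈ 15.3056
Median to hypotenuse = c/2 ≈ 15.3056/2 ≈ 7.65278

Median = 7.653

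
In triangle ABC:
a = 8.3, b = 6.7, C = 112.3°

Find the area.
Two sides and the included angle (SAS): A = ½·a·b·sin(C) = ½·8.3·6.7·sin(112.3°)
sin(112.3°) ≈ 0.92521
A ≈ ½·55.61·0.92521 = 27.805·0.92521 ≈ 25.7255

Area = 25.73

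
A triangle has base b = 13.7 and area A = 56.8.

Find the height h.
A = ½·b·h  ⇒  h = 2A/b = 2·56.8/13.7 = 113.6/13.7 ≈ 8.29197

h = 8.292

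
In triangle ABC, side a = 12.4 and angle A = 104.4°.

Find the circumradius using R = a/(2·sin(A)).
R = a/(2·sin(A)) = 12.4/(2·sin(104.4°))
sin(104.4°) ≈ 0.968583
R ≈ 12.4/(2·0.968583) = 12.4/1.93717 ≈ 6.4011

R = 6.401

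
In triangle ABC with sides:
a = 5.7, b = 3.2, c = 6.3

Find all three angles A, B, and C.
Law of cosines for each angle (a² = 32.49, b² = 10.24, c² = 39.69):
cos(A) = (b² + c² − a²)/(2bc) = (10.24 + 39.69 − 32.49)/(2·3.2·6.3) = 17.44/40.32 ≈ 0.43254  ⇒  A ≈ 64.3712°
cos(B) = (a² + c² − b²)/(2ac) = (32.49 + 39.69 − 10.24)/(2·5.7·6.3) = 61.94/71.82 ≈ 0.862434  ⇒  B ≈ 30.409°
cos(C) = (a² + b² − c²)/(2ab) = (32.49 + 10.24 − 39.69)/(2·5.7·3.2) = 3.04/36.48 ≈ 0.0833333  ⇒  C ≈ 85.2198°
Check: A + B + C ≈ 180°

A = 64.37°, B = 30.41°, C = 85.22°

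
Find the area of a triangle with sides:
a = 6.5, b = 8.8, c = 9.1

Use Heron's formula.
s = (6.5 + 8.8 + 9.1)/2 = 24.4/2 = 12.2
s − a = 5.7, s − b = 3.4, s − c = 3.1
s(s−a)(s−b)(s−c) = 12.2·5.7·3.4·3.1 ≈ 732.952
Area = √732.952 ≈ 27.0731

Area = 27.07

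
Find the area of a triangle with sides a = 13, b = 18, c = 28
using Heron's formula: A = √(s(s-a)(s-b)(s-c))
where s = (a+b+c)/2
s = (13 + 18 + 28)/2 = 59/2 = 29.5
s − a = 16.5, s − b = 11.5, s − c = 1.5
s(s−a)(s−b)(s−c) = 29.5·16.5·11.5·1.5 = 8396.4375
Area = √8396.4375 ≈ 91.6321

s = 29.5, Area = 91.63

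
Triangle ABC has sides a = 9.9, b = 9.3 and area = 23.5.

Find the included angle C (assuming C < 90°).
Area = ½·a·b·sin(C)  ⇒  sin(C) = 2·Area/(a·b) = 2·23.5/(9.9·9.3) = 47/92.07 ≈ 0.510481
C = arcsin(0.510481) ≈ 30.6959° (taking the acute solution since C < 90°)

C = 30.7°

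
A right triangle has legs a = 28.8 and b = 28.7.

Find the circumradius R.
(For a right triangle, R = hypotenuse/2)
Hypotenuse c = √(a² + b²) = √(829.44 + 823.69) = √1653.13 ≈ 40.6587
R = c/2 ≈ 40.6587/2 ≈ 20.3294

R = 20.33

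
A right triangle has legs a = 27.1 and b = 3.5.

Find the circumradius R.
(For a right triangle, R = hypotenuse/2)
Hypotenuse c = √(a² + b²) = √(734.41 + 12.25) = √746.66 ≈ 27.3251
R = c/2 ≈ 27.3251/2 ≈ 13.6625

R = 13.66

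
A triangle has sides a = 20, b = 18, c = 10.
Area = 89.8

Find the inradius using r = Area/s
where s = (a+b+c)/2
s = (20 + 18 + 10)/2 = 48/2 = 24
r = Area/s = 89.8/24 ≈ 3.74167

r = 3.742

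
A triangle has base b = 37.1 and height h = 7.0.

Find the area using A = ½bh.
A = ½·b·h = ½·37.1·7.0 = ½·259.7 = 129.85

Area = 129.85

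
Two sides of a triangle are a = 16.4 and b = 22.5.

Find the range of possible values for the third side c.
Triangle inequality: |a − b| < c < a + b
|a − b| = |16.4 − 22.5| = 6.1
a + b = 16.4 + 22.5 = 38.9

6.1 < c < 38.9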